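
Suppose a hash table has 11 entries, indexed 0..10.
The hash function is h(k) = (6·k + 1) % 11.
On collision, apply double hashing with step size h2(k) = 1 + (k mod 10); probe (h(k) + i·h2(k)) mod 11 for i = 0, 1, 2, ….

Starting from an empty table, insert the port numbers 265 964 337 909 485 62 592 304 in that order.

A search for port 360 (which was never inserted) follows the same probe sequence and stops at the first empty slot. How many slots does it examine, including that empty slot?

265: h=7 => slot 7
964: h=10 => slot 10
337: h=10, h2=8, probe 10,7,4 => slot 4
909: h=10, h2=10, probe 10,9 => slot 9
485: h=7, h2=6, probe 7,2 => slot 2
62: h=10, h2=3, probe 10,2,5 => slot 5
592: h=0 => slot 0
304: h=10, h2=5, probe 10,4,9,3 => slot 3
Table: [592, ∅, 485, 304, 337, 62, ∅, 265, ∅, 909, 964]
Lookup 360: h=5, h2=1, probe 5,6 → slot 6 empty, not found.

2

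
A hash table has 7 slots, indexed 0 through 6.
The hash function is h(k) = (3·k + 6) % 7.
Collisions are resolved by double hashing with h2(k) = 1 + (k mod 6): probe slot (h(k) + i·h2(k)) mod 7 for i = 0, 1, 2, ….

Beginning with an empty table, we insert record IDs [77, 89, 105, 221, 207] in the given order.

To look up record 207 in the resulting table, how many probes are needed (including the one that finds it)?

2

Insert 77: h=6, slot 6 empty → index 6.
Insert 89: h=0, slot 0 empty → index 0.
Insert 105: h=6, h2=4, slot 6 occupied → index 3.
Insert 221: h=4, slot 4 empty → index 4.
Insert 207: h=4, h2=4, slot 4 occupied → index 1.
Table: [89, 207, ∅, 105, 221, ∅, 77]
Lookup 207: h=4, h2=4, probe 4,1 → found at 1.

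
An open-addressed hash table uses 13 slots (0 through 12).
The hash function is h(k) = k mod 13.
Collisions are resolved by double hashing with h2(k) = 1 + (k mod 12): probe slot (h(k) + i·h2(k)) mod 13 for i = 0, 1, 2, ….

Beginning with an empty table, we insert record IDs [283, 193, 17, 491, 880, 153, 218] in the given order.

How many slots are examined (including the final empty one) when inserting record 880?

2

Insert 283: h=10, slot 10 empty => index 10.
Insert 193: h=11, slot 11 empty => index 11.
Insert 17: h=4, slot 4 empty => index 4.
Insert 491: h=10, h2=12, slot 10 occupied => index 9.
Insert 880: h=9, h2=5, slot 9 occupied => index 1.
Insert 153: h=10, h2=10, slot 10 occupied => index 7.
Insert 218: h=10, h2=3, slot 10 occupied => index 0.
Table: [218, 880, —, —, 17, —, —, 153, —, 491, 283, 193, —]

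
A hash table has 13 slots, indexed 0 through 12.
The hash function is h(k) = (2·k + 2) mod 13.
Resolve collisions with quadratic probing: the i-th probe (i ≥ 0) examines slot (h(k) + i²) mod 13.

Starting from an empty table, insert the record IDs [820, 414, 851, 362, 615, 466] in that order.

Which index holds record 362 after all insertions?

12

820 hashes to 4; slot 4 is free → place at 4.
414 hashes to 11; slot 11 is free → place at 11.
851 hashes to 1; slot 1 is free → place at 1.
362 hashes to 11; 11 taken → place at 12.
615 hashes to 10; slot 10 is free → place at 10.
466 hashes to 11; 11,12 taken → place at 2.
Table: [-, 851, 466, -, 820, -, -, -, -, -, 615, 414, 362]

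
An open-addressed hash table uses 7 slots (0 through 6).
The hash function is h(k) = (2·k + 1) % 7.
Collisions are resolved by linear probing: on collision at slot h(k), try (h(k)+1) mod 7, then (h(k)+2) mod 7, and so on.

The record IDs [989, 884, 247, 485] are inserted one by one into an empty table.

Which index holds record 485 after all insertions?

1

989 hashes to 5; slot 5 is free → place at 5.
884 hashes to 5; 5 taken → place at 6.
247 hashes to 5; 5,6 taken → place at 0.
485 hashes to 5; 5,6,0 taken → place at 1.
Table: [247, 485, -, -, -, 989, 884]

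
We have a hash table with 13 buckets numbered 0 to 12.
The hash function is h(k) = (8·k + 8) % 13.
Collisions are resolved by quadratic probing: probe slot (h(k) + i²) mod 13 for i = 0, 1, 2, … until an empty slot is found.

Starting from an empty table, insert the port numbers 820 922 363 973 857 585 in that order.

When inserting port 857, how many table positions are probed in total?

3

820 hashes to 3; slot 3 is free -> place at 3.
922 hashes to 0; slot 0 is free -> place at 0.
363 hashes to 0; 0 taken -> place at 1.
973 hashes to 5; slot 5 is free -> place at 5.
857 hashes to 0; 0,1 taken -> place at 4.
585 hashes to 8; slot 8 is free -> place at 8.
Table: [922, 363, —, 820, 857, 973, —, —, 585, —, —, —, —]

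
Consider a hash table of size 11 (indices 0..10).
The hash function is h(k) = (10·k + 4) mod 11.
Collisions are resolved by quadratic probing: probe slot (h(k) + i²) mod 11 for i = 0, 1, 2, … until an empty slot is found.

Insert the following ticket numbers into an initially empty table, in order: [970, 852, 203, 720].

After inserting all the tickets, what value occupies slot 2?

Insert 970: h=2, slot 2 empty => index 2.
Insert 852: h=10, slot 10 empty => index 10.
Insert 203: h=10, slot 10 occupied => index 0.
Insert 720: h=10, slots 10,0 occupied => index 3.
Table: [203, ., 970, 720, ., ., ., ., ., ., 852]

970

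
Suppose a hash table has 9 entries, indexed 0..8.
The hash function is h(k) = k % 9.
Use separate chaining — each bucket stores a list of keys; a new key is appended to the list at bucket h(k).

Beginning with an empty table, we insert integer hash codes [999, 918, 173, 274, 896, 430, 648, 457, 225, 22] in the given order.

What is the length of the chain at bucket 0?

4

Insert 999: h=0, bucket 0 empty -> new chain.
Insert 918: h=0, bucket 0 nonempty -> append to chain.
Insert 173: h=2, bucket 2 empty -> new chain.
Insert 274: h=4, bucket 4 empty -> new chain.
Insert 896: h=5, bucket 5 empty -> new chain.
Insert 430: h=7, bucket 7 empty -> new chain.
Insert 648: h=0, bucket 0 nonempty -> append to chain.
Insert 457: h=7, bucket 7 nonempty -> append to chain.
Insert 225: h=0, bucket 0 nonempty -> append to chain.
Insert 22: h=4, bucket 4 nonempty -> append to chain.
Final buckets:
0: 999 -> 918 -> 648 -> 225
1: _
2: 173
3: _
4: 274 -> 22
5: 896
6: _
7: 430 -> 457
8: _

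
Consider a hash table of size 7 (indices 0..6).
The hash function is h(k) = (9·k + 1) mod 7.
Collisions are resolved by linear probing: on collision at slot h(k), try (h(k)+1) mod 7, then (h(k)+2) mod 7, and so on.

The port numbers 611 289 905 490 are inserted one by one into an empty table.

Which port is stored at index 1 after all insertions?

611 hashes to 5; slot 5 is free -> place at 5.
289 hashes to 5; 5 taken -> place at 6.
905 hashes to 5; 5,6 taken -> place at 0.
490 hashes to 1; slot 1 is free -> place at 1.
Table: [905, 490, _, _, _, 611, 289]

490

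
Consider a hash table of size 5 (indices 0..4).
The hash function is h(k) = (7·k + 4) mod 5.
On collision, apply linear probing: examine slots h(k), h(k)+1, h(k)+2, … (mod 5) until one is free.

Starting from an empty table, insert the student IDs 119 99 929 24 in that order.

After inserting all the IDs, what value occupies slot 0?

119: h=2 → slot 2
99: h=2, probe 2,3 → slot 3
929: h=2, probe 2,3,4 → slot 4
24: h=2, probe 2,3,4,0 → slot 0
Table: [24, —, 119, 99, 929]

24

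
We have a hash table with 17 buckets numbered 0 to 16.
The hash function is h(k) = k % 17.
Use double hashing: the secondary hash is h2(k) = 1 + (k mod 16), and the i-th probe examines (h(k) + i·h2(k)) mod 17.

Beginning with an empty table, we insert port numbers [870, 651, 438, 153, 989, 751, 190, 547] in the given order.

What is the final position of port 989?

14

Insert 870: h=3, slot 3 empty → index 3.
Insert 651: h=5, slot 5 empty → index 5.
Insert 438: h=13, slot 13 empty → index 13.
Insert 153: h=0, slot 0 empty → index 0.
Insert 989: h=3, h2=14, slots 3,0 occupied → index 14.
Insert 751: h=3, h2=16, slot 3 occupied → index 2.
Insert 190: h=3, h2=15, slot 3 occupied → index 1.
Insert 547: h=3, h2=4, slot 3 occupied → index 7.
Table: [153, 190, 751, 870, ∅, 651, ∅, 547, ∅, ∅, ∅, ∅, ∅, 438, 989, ∅, ∅]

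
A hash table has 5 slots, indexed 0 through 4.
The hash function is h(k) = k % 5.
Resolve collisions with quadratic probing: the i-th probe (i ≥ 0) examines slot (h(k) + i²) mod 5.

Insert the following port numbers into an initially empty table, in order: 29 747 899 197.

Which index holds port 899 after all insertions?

0

Insert 29: h=4, slot 4 empty -> index 4.
Insert 747: h=2, slot 2 empty -> index 2.
Insert 899: h=4, slot 4 occupied -> index 0.
Insert 197: h=2, slot 2 occupied -> index 3.
Table: [899, _, 747, 197, 29]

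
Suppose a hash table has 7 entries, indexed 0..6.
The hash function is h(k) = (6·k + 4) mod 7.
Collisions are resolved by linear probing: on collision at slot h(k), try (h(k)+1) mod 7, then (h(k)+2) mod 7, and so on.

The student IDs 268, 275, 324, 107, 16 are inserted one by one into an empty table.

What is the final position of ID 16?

6

Insert 268: h=2, slot 2 empty → index 2.
Insert 275: h=2, slot 2 occupied → index 3.
Insert 324: h=2, slots 2,3 occupied → index 4.
Insert 107: h=2, slots 2,3,4 occupied → index 5.
Insert 16: h=2, slots 2,3,4,5 occupied → index 6.
Table: [_, _, 268, 275, 324, 107, 16]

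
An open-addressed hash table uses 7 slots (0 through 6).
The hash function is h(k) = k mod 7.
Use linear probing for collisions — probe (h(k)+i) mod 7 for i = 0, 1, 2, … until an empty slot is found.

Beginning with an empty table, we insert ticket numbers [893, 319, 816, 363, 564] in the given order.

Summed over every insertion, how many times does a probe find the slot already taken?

8

Insert 893: h=4, slot 4 empty -> index 4.
Insert 319: h=4, slot 4 occupied -> index 5.
Insert 816: h=4, slots 4,5 occupied -> index 6.
Insert 363: h=6, slot 6 occupied -> index 0.
Insert 564: h=4, slots 4,5,6,0 occupied -> index 1.
Table: [363, 564, —, —, 893, 319, 816]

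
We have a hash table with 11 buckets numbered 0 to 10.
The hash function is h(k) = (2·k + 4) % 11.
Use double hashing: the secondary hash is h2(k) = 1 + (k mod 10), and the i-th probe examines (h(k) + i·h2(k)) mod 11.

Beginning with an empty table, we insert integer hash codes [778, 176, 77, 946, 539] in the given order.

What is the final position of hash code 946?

0

778 hashes to 9; slot 9 is free => place at 9.
176 hashes to 4; slot 4 is free => place at 4.
77 hashes to 4, h2=8; 4 taken => place at 1.
946 hashes to 4, h2=7; 4 taken => place at 0.
539 hashes to 4, h2=10; 4 taken => place at 3.
Table: [946, 77, -, 539, 176, -, -, -, -, 778, -]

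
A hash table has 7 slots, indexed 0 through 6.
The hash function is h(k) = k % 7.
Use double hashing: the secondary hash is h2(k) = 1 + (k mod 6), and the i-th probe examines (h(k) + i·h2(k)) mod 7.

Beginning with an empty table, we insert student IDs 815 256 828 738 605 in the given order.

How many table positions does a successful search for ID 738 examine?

815: h=3 → slot 3
256: h=4 → slot 4
828: h=2 → slot 2
738: h=3, h2=1, probe 3,4,5 → slot 5
605: h=3, h2=6, probe 3,2,1 → slot 1
Table: [-, 605, 828, 815, 256, 738, -]
Lookup 738: h=3, h2=1, probe 3,4,5 → found at 5.

3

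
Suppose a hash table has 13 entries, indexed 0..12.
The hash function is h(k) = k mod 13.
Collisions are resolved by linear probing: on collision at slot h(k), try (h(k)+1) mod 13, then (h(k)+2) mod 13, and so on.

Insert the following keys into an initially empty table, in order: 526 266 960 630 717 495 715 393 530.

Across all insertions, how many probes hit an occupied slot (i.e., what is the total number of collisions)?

3

Insert 526: h=6, slot 6 empty => index 6.
Insert 266: h=6, slot 6 occupied => index 7.
Insert 960: h=11, slot 11 empty => index 11.
Insert 630: h=6, slots 6,7 occupied => index 8.
Insert 717: h=2, slot 2 empty => index 2.
Insert 495: h=1, slot 1 empty => index 1.
Insert 715: h=0, slot 0 empty => index 0.
Insert 393: h=3, slot 3 empty => index 3.
Insert 530: h=10, slot 10 empty => index 10.
Table: [715, 495, 717, 393, _, _, 526, 266, 630, _, 530, 960, _]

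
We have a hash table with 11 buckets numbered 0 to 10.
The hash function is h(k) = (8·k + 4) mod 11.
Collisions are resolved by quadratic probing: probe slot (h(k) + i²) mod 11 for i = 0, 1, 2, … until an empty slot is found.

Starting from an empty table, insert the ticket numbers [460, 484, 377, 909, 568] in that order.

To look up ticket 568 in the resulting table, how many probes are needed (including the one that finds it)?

460 hashes to 10; slot 10 is free => place at 10.
484 hashes to 4; slot 4 is free => place at 4.
377 hashes to 6; slot 6 is free => place at 6.
909 hashes to 5; slot 5 is free => place at 5.
568 hashes to 5; 5,6 taken => place at 9.
Table: [., ., ., ., 484, 909, 377, ., ., 568, 460]
Lookup 568: h=5, probe 5,6,9 → found at 9.

3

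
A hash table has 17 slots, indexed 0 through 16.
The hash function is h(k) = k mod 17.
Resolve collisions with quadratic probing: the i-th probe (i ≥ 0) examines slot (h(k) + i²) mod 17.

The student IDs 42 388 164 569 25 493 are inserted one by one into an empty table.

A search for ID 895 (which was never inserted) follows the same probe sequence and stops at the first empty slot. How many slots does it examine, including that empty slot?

42: h=8 => slot 8
388: h=14 => slot 14
164: h=11 => slot 11
569: h=8, probe 8,9 => slot 9
25: h=8, probe 8,9,12 => slot 12
493: h=0 => slot 0
Table: [493, -, -, -, -, -, -, -, 42, 569, -, 164, 25, -, 388, -, -]
Lookup 895: h=11, probe 11,12,15 → slot 15 empty, not found.

3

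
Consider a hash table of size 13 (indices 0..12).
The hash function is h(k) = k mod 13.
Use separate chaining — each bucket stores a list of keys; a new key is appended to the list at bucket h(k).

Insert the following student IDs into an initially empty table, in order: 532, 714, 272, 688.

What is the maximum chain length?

4

532 → bucket 12
714 → bucket 12 (collision)
272 → bucket 12 (collision)
688 → bucket 12 (collision)
Final buckets:
0: .
1: .
2: .
3: .
4: .
5: .
6: .
7: .
8: .
9: .
10: .
11: .
12: 532 -> 714 -> 272 -> 688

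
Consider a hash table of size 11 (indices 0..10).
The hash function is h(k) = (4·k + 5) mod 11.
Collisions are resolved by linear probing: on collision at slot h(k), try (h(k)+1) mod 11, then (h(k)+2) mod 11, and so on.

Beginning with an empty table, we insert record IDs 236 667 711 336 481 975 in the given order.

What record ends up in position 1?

236: h=3 => slot 3
667: h=0 => slot 0
711: h=0, probe 0,1 => slot 1
336: h=7 => slot 7
481: h=4 => slot 4
975: h=0, probe 0,1,2 => slot 2
Table: [667, 711, 975, 236, 481, ∅, ∅, 336, ∅, ∅, ∅]

711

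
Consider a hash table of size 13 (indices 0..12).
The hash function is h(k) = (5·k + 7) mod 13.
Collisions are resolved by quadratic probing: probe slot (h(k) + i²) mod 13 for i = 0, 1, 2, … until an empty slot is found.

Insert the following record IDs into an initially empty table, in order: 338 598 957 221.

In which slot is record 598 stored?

8

338 hashes to 7; slot 7 is free => place at 7.
598 hashes to 7; 7 taken => place at 8.
957 hashes to 8; 8 taken => place at 9.
221 hashes to 7; 7,8 taken => place at 11.
Table: [-, -, -, -, -, -, -, 338, 598, 957, -, 221, -]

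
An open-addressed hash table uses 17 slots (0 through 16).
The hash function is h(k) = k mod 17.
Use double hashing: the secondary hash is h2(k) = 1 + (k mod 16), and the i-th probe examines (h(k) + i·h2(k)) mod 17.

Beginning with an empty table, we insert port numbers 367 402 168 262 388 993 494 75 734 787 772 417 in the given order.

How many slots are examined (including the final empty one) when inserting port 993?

2

Insert 367: h=10, slot 10 empty -> index 10.
Insert 402: h=11, slot 11 empty -> index 11.
Insert 168: h=15, slot 15 empty -> index 15.
Insert 262: h=7, slot 7 empty -> index 7.
Insert 388: h=14, slot 14 empty -> index 14.
Insert 993: h=7, h2=2, slot 7 occupied -> index 9.
Insert 494: h=1, slot 1 empty -> index 1.
Insert 75: h=7, h2=12, slot 7 occupied -> index 2.
Insert 734: h=3, slot 3 empty -> index 3.
Insert 787: h=5, slot 5 empty -> index 5.
Insert 772: h=7, h2=5, slot 7 occupied -> index 12.
Insert 417: h=9, h2=2, slots 9,11 occupied -> index 13.
Table: [-, 494, 75, 734, -, 787, -, 262, -, 993, 367, 402, 772, 417, 388, 168, -]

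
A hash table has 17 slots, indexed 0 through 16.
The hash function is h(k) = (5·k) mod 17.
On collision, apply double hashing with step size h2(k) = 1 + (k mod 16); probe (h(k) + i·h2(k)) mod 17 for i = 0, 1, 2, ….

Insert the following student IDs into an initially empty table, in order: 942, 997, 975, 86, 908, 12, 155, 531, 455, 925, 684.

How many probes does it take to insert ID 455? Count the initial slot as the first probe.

942: h=1 => slot 1
997: h=4 => slot 4
975: h=13 => slot 13
86: h=5 => slot 5
908: h=1, h2=13, probe 1,14 => slot 14
12: h=9 => slot 9
155: h=10 => slot 10
531: h=3 => slot 3
455: h=14, h2=8, probe 14,5,13,4,12 => slot 12
925: h=1, h2=14, probe 1,15 => slot 15
684: h=3, h2=13, probe 3,16 => slot 16
Table: [∅, 942, ∅, 531, 997, 86, ∅, ∅, ∅, 12, 155, ∅, 455, 975, 908, 925, 684]

5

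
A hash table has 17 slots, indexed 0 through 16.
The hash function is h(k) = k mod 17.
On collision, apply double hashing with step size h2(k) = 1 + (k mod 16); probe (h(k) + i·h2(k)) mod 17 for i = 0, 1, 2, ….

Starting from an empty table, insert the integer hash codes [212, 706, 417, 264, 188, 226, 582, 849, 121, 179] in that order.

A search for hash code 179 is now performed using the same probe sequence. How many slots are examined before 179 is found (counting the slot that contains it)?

2

212 hashes to 8; slot 8 is free → place at 8.
706 hashes to 9; slot 9 is free → place at 9.
417 hashes to 9, h2=2; 9 taken → place at 11.
264 hashes to 9, h2=9; 9 taken → place at 1.
188 hashes to 1, h2=13; 1 taken → place at 14.
226 hashes to 5; slot 5 is free → place at 5.
582 hashes to 4; slot 4 is free → place at 4.
849 hashes to 16; slot 16 is free → place at 16.
121 hashes to 2; slot 2 is free → place at 2.
179 hashes to 9, h2=4; 9 taken → place at 13.
Table: [∅, 264, 121, ∅, 582, 226, ∅, ∅, 212, 706, ∅, 417, ∅, 179, 188, ∅, 849]
Lookup 179: h=9, h2=4, probe 9,13 → found at 13.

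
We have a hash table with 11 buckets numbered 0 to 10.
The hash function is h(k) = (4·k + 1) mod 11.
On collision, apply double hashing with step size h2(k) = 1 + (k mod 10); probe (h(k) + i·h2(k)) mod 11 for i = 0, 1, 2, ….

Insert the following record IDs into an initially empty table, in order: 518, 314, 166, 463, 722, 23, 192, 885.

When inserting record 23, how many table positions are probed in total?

3

Insert 518: h=5, slot 5 empty → index 5.
Insert 314: h=3, slot 3 empty → index 3.
Insert 166: h=5, h2=7, slot 5 occupied → index 1.
Insert 463: h=5, h2=4, slot 5 occupied → index 9.
Insert 722: h=7, slot 7 empty → index 7.
Insert 23: h=5, h2=4, slots 5,9 occupied → index 2.
Insert 192: h=10, slot 10 empty → index 10.
Insert 885: h=10, h2=6, slots 10,5 occupied → index 0.
Table: [885, 166, 23, 314, —, 518, —, 722, —, 463, 192]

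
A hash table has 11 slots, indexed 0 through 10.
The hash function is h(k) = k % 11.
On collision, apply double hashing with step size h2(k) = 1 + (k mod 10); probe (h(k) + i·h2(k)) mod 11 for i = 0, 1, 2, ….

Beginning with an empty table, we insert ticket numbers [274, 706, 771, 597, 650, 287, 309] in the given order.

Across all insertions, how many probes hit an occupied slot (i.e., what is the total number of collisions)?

5

274: h=10 → slot 10
706: h=2 → slot 2
771: h=1 → slot 1
597: h=3 → slot 3
650: h=1, h2=1, probe 1,2,3,4 → slot 4
287: h=1, h2=8, probe 1,9 → slot 9
309: h=1, h2=10, probe 1,0 → slot 0
Table: [309, 771, 706, 597, 650, —, —, —, —, 287, 274]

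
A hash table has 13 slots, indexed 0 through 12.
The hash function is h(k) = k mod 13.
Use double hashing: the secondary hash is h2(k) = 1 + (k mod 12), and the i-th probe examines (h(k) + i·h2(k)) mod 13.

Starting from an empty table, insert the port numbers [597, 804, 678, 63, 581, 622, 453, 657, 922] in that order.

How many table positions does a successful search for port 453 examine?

2

597 hashes to 12; slot 12 is free → place at 12.
804 hashes to 11; slot 11 is free → place at 11.
678 hashes to 2; slot 2 is free → place at 2.
63 hashes to 11, h2=4; 11,2 taken → place at 6.
581 hashes to 9; slot 9 is free → place at 9.
622 hashes to 11, h2=11; 11,9 taken → place at 7.
453 hashes to 11, h2=10; 11 taken → place at 8.
657 hashes to 7, h2=10; 7 taken → place at 4.
922 hashes to 12, h2=11; 12 taken → place at 10.
Table: [∅, ∅, 678, ∅, 657, ∅, 63, 622, 453, 581, 922, 804, 597]
Lookup 453: h=11, h2=10, probe 11,8 → found at 8.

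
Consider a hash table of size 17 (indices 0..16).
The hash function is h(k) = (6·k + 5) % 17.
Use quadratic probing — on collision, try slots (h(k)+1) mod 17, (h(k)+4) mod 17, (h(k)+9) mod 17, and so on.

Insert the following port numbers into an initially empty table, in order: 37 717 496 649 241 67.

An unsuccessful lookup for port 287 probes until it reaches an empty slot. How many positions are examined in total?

37: h=6 => slot 6
717: h=6, probe 6,7 => slot 7
496: h=6, probe 6,7,10 => slot 10
649: h=6, probe 6,7,10,15 => slot 15
241: h=6, probe 6,7,10,15,5 => slot 5
67: h=16 => slot 16
Table: [-, -, -, -, -, 241, 37, 717, -, -, 496, -, -, -, -, 649, 67]
Lookup 287: h=10, probe 10,11 → slot 11 empty, not found.

2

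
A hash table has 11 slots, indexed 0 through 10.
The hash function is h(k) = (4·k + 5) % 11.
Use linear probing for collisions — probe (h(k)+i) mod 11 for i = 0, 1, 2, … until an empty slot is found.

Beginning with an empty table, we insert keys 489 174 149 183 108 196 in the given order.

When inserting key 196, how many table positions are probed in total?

3

Insert 489: h=3, slot 3 empty -> index 3.
Insert 174: h=8, slot 8 empty -> index 8.
Insert 149: h=7, slot 7 empty -> index 7.
Insert 183: h=0, slot 0 empty -> index 0.
Insert 108: h=8, slot 8 occupied -> index 9.
Insert 196: h=8, slots 8,9 occupied -> index 10.
Table: [183, -, -, 489, -, -, -, 149, 174, 108, 196]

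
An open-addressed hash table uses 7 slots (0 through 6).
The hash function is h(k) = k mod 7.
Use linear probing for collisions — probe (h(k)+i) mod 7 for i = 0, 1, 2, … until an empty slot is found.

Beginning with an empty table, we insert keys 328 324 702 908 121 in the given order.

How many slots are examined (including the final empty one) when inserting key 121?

328: h=6 => slot 6
324: h=2 => slot 2
702: h=2, probe 2,3 => slot 3
908: h=5 => slot 5
121: h=2, probe 2,3,4 => slot 4
Table: [—, —, 324, 702, 121, 908, 328]

3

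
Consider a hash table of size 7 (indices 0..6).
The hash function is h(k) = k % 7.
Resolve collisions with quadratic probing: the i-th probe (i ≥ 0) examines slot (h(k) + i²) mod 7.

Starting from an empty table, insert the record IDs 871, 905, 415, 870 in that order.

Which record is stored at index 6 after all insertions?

415

Insert 871: h=3, slot 3 empty => index 3.
Insert 905: h=2, slot 2 empty => index 2.
Insert 415: h=2, slots 2,3 occupied => index 6.
Insert 870: h=2, slots 2,3,6 occupied => index 4.
Table: [-, -, 905, 871, 870, -, 415]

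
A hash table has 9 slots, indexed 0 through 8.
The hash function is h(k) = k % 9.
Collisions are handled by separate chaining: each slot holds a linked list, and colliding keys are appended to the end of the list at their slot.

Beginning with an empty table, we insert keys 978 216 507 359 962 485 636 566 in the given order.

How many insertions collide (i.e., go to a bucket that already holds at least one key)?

4

978 → bucket 6
216 → bucket 0
507 → bucket 3
359 → bucket 8
962 → bucket 8 (collision)
485 → bucket 8 (collision)
636 → bucket 6 (collision)
566 → bucket 8 (collision)
Final buckets:
0: 216
1: _
2: _
3: 507
4: _
5: _
6: 978 -> 636
7: _
8: 359 -> 962 -> 485 -> 566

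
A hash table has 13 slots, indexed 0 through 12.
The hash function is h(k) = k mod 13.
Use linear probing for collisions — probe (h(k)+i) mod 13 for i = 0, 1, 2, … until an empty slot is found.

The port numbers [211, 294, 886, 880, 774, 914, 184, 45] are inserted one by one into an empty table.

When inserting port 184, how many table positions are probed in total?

211 hashes to 3; slot 3 is free => place at 3.
294 hashes to 8; slot 8 is free => place at 8.
886 hashes to 2; slot 2 is free => place at 2.
880 hashes to 9; slot 9 is free => place at 9.
774 hashes to 7; slot 7 is free => place at 7.
914 hashes to 4; slot 4 is free => place at 4.
184 hashes to 2; 2,3,4 taken => place at 5.
45 hashes to 6; slot 6 is free => place at 6.
Table: [_, _, 886, 211, 914, 184, 45, 774, 294, 880, _, _, _]

4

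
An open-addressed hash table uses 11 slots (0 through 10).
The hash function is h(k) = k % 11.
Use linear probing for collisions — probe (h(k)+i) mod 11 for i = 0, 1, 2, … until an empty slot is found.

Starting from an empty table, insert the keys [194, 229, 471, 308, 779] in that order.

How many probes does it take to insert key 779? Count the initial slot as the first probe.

Insert 194: h=7, slot 7 empty → index 7.
Insert 229: h=9, slot 9 empty → index 9.
Insert 471: h=9, slot 9 occupied → index 10.
Insert 308: h=0, slot 0 empty → index 0.
Insert 779: h=9, slots 9,10,0 occupied → index 1.
Table: [308, 779, ∅, ∅, ∅, ∅, ∅, 194, ∅, 229, 471]

4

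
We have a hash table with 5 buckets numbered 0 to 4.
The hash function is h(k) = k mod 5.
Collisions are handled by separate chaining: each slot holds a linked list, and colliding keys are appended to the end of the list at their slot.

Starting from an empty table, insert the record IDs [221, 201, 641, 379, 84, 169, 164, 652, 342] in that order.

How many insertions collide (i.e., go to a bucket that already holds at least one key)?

6

221 -> bucket 1
201 -> bucket 1 (collision)
641 -> bucket 1 (collision)
379 -> bucket 4
84 -> bucket 4 (collision)
169 -> bucket 4 (collision)
164 -> bucket 4 (collision)
652 -> bucket 2
342 -> bucket 2 (collision)
Final buckets:
0: ∅
1: 221 -> 201 -> 641
2: 652 -> 342
3: ∅
4: 379 -> 84 -> 169 -> 164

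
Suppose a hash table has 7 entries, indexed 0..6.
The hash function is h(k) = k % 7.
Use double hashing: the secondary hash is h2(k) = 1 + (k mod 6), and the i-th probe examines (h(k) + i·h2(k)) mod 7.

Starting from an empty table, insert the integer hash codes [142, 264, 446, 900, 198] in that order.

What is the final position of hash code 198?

3

Insert 142: h=2, slot 2 empty → index 2.
Insert 264: h=5, slot 5 empty → index 5.
Insert 446: h=5, h2=3, slot 5 occupied → index 1.
Insert 900: h=4, slot 4 empty → index 4.
Insert 198: h=2, h2=1, slot 2 occupied → index 3.
Table: [—, 446, 142, 198, 900, 264, —]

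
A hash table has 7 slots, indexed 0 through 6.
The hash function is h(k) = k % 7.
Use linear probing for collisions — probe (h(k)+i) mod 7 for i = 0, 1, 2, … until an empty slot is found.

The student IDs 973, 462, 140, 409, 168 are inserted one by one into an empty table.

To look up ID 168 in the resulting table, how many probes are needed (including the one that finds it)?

973 hashes to 0; slot 0 is free -> place at 0.
462 hashes to 0; 0 taken -> place at 1.
140 hashes to 0; 0,1 taken -> place at 2.
409 hashes to 3; slot 3 is free -> place at 3.
168 hashes to 0; 0,1,2,3 taken -> place at 4.
Table: [973, 462, 140, 409, 168, —, —]
Lookup 168: h=0, probe 0,1,2,3,4 → found at 4.

5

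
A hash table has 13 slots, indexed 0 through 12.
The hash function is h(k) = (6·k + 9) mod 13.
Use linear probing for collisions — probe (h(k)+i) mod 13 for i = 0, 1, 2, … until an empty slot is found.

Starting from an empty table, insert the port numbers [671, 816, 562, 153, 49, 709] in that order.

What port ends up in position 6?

153

671 hashes to 5; slot 5 is free => place at 5.
816 hashes to 4; slot 4 is free => place at 4.
562 hashes to 1; slot 1 is free => place at 1.
153 hashes to 4; 4,5 taken => place at 6.
49 hashes to 4; 4,5,6 taken => place at 7.
709 hashes to 12; slot 12 is free => place at 12.
Table: [-, 562, -, -, 816, 671, 153, 49, -, -, -, -, 709]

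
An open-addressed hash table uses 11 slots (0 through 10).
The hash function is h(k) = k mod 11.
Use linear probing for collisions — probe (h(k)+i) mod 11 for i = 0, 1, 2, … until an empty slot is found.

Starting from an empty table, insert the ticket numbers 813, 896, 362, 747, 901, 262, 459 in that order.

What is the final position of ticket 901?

Insert 813: h=10, slot 10 empty → index 10.
Insert 896: h=5, slot 5 empty → index 5.
Insert 362: h=10, slot 10 occupied → index 0.
Insert 747: h=10, slots 10,0 occupied → index 1.
Insert 901: h=10, slots 10,0,1 occupied → index 2.
Insert 262: h=9, slot 9 empty → index 9.
Insert 459: h=8, slot 8 empty → index 8.
Table: [362, 747, 901, ., ., 896, ., ., 459, 262, 813]

2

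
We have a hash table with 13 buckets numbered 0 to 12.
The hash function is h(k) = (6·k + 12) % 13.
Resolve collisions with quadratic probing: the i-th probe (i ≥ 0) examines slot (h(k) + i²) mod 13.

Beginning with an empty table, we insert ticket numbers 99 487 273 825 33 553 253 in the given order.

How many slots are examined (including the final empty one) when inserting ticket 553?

2

99: h=8 → slot 8
487: h=9 → slot 9
273: h=12 → slot 12
825: h=9, probe 9,10 → slot 10
33: h=2 → slot 2
553: h=2, probe 2,3 → slot 3
253: h=9, probe 9,10,0 → slot 0
Table: [253, ., 33, 553, ., ., ., ., 99, 487, 825, ., 273]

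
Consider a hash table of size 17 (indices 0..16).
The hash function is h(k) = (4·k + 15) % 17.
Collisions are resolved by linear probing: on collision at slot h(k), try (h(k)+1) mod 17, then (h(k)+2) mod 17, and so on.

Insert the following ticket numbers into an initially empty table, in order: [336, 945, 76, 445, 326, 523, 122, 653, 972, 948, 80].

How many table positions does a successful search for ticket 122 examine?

Insert 336: h=16, slot 16 empty => index 16.
Insert 945: h=4, slot 4 empty => index 4.
Insert 76: h=13, slot 13 empty => index 13.
Insert 445: h=10, slot 10 empty => index 10.
Insert 326: h=10, slot 10 occupied => index 11.
Insert 523: h=16, slot 16 occupied => index 0.
Insert 122: h=10, slots 10,11 occupied => index 12.
Insert 653: h=9, slot 9 empty => index 9.
Insert 972: h=10, slots 10,11,12,13 occupied => index 14.
Insert 948: h=16, slots 16,0 occupied => index 1.
Insert 80: h=12, slots 12,13,14 occupied => index 15.
Table: [523, 948, ., ., 945, ., ., ., ., 653, 445, 326, 122, 76, 972, 80, 336]
Lookup 122: h=10, probe 10,11,12 → found at 12.

3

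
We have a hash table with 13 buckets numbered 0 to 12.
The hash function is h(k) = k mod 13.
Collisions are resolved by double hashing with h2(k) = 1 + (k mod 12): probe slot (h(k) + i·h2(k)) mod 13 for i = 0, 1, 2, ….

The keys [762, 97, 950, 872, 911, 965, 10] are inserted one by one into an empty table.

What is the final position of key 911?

762 hashes to 8; slot 8 is free → place at 8.
97 hashes to 6; slot 6 is free → place at 6.
950 hashes to 1; slot 1 is free → place at 1.
872 hashes to 1, h2=9; 1 taken → place at 10.
911 hashes to 1, h2=12; 1 taken → place at 0.
965 hashes to 3; slot 3 is free → place at 3.
10 hashes to 10, h2=11; 10,8,6 taken → place at 4.
Table: [911, 950, -, 965, 10, -, 97, -, 762, -, 872, -, -]

0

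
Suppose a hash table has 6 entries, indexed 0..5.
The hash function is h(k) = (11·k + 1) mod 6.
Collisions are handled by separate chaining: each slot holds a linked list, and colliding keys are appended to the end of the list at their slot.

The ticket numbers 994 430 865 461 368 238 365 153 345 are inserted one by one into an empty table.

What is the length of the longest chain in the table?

3

Insert 994: h=3, bucket 3 empty → new chain.
Insert 430: h=3, bucket 3 nonempty → append to chain.
Insert 865: h=0, bucket 0 empty → new chain.
Insert 461: h=2, bucket 2 empty → new chain.
Insert 368: h=5, bucket 5 empty → new chain.
Insert 238: h=3, bucket 3 nonempty → append to chain.
Insert 365: h=2, bucket 2 nonempty → append to chain.
Insert 153: h=4, bucket 4 empty → new chain.
Insert 345: h=4, bucket 4 nonempty → append to chain.
Final buckets:
0: 865
1: _
2: 461 -> 365
3: 994 -> 430 -> 238
4: 153 -> 345
5: 368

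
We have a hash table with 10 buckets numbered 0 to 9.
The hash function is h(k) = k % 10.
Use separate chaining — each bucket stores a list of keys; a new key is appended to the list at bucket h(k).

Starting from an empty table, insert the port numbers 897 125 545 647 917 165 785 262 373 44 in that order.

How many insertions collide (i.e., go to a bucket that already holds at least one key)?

897 -> bucket 7
125 -> bucket 5
545 -> bucket 5 (collision)
647 -> bucket 7 (collision)
917 -> bucket 7 (collision)
165 -> bucket 5 (collision)
785 -> bucket 5 (collision)
262 -> bucket 2
373 -> bucket 3
44 -> bucket 4
Final buckets:
0: _
1: _
2: 262
3: 373
4: 44
5: 125 -> 545 -> 165 -> 785
6: _
7: 897 -> 647 -> 917
8: _
9: _

5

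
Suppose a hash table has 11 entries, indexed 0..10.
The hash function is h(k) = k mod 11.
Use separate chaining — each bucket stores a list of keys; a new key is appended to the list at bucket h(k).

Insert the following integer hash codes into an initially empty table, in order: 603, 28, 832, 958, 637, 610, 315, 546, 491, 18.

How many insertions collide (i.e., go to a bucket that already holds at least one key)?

Insert 603: h=9, bucket 9 empty -> new chain.
Insert 28: h=6, bucket 6 empty -> new chain.
Insert 832: h=7, bucket 7 empty -> new chain.
Insert 958: h=1, bucket 1 empty -> new chain.
Insert 637: h=10, bucket 10 empty -> new chain.
Insert 610: h=5, bucket 5 empty -> new chain.
Insert 315: h=7, bucket 7 nonempty -> append to chain.
Insert 546: h=7, bucket 7 nonempty -> append to chain.
Insert 491: h=7, bucket 7 nonempty -> append to chain.
Insert 18: h=7, bucket 7 nonempty -> append to chain.
Final buckets:
0: .
1: 958
2: .
3: .
4: .
5: 610
6: 28
7: 832 -> 315 -> 546 -> 491 -> 18
8: .
9: 603
10: 637

4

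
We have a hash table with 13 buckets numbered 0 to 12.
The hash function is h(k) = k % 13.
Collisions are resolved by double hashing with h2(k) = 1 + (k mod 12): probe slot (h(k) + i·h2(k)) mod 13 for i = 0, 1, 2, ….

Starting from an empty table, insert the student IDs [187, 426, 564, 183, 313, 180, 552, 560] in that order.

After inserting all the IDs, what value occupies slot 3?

313

187: h=5 → slot 5
426: h=10 → slot 10
564: h=5, h2=1, probe 5,6 → slot 6
183: h=1 → slot 1
313: h=1, h2=2, probe 1,3 → slot 3
180: h=11 → slot 11
552: h=6, h2=1, probe 6,7 → slot 7
560: h=1, h2=9, probe 1,10,6,2 → slot 2
Table: [∅, 183, 560, 313, ∅, 187, 564, 552, ∅, ∅, 426, 180, ∅]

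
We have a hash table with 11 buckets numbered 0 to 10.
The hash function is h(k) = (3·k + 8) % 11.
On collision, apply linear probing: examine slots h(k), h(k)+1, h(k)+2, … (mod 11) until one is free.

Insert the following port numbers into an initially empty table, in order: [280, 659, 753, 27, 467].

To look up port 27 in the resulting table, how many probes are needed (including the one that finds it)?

Insert 280: h=1, slot 1 empty → index 1.
Insert 659: h=5, slot 5 empty → index 5.
Insert 753: h=1, slot 1 occupied → index 2.
Insert 27: h=1, slots 1,2 occupied → index 3.
Insert 467: h=1, slots 1,2,3 occupied → index 4.
Table: [-, 280, 753, 27, 467, 659, -, -, -, -, -]
Lookup 27: h=1, probe 1,2,3 → found at 3.

3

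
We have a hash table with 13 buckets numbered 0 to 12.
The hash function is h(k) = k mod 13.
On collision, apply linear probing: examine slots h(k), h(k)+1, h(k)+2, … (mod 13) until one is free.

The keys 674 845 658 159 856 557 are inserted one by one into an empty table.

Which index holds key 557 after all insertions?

1

674 hashes to 11; slot 11 is free => place at 11.
845 hashes to 0; slot 0 is free => place at 0.
658 hashes to 8; slot 8 is free => place at 8.
159 hashes to 3; slot 3 is free => place at 3.
856 hashes to 11; 11 taken => place at 12.
557 hashes to 11; 11,12,0 taken => place at 1.
Table: [845, 557, —, 159, —, —, —, —, 658, —, —, 674, 856]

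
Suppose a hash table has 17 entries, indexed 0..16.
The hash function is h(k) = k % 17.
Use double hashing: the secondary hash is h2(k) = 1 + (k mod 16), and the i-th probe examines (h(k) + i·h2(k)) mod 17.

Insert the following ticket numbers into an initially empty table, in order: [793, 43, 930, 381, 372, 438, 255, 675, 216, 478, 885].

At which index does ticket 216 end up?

4

793: h=11 → slot 11
43: h=9 → slot 9
930: h=12 → slot 12
381: h=7 → slot 7
372: h=15 → slot 15
438: h=13 → slot 13
255: h=0 → slot 0
675: h=12, h2=4, probe 12,16 → slot 16
216: h=12, h2=9, probe 12,4 → slot 4
478: h=2 → slot 2
885: h=1 → slot 1
Table: [255, 885, 478, -, 216, -, -, 381, -, 43, -, 793, 930, 438, -, 372, 675]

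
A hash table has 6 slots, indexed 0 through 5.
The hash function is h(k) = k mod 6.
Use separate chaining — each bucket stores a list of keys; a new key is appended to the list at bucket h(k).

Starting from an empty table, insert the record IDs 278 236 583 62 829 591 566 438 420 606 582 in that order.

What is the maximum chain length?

4

Insert 278: h=2, bucket 2 empty -> new chain.
Insert 236: h=2, bucket 2 nonempty -> append to chain.
Insert 583: h=1, bucket 1 empty -> new chain.
Insert 62: h=2, bucket 2 nonempty -> append to chain.
Insert 829: h=1, bucket 1 nonempty -> append to chain.
Insert 591: h=3, bucket 3 empty -> new chain.
Insert 566: h=2, bucket 2 nonempty -> append to chain.
Insert 438: h=0, bucket 0 empty -> new chain.
Insert 420: h=0, bucket 0 nonempty -> append to chain.
Insert 606: h=0, bucket 0 nonempty -> append to chain.
Insert 582: h=0, bucket 0 nonempty -> append to chain.
Final buckets:
0: 438 -> 420 -> 606 -> 582
1: 583 -> 829
2: 278 -> 236 -> 62 -> 566
3: 591
4: —
5: —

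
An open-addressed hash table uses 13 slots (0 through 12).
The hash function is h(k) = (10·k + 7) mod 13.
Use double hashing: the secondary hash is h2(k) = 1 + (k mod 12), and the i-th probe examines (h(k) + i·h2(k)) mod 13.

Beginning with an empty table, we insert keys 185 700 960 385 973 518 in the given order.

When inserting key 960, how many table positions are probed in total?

2

185: h=11 => slot 11
700: h=0 => slot 0
960: h=0, h2=1, probe 0,1 => slot 1
385: h=9 => slot 9
973: h=0, h2=2, probe 0,2 => slot 2
518: h=0, h2=3, probe 0,3 => slot 3
Table: [700, 960, 973, 518, —, —, —, —, —, 385, —, 185, —]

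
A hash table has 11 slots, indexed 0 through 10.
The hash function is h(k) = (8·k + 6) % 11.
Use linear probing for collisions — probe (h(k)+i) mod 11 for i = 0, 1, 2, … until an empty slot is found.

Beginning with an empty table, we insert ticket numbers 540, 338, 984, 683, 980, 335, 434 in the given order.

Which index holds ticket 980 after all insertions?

Insert 540: h=3, slot 3 empty -> index 3.
Insert 338: h=4, slot 4 empty -> index 4.
Insert 984: h=2, slot 2 empty -> index 2.
Insert 683: h=3, slots 3,4 occupied -> index 5.
Insert 980: h=3, slots 3,4,5 occupied -> index 6.
Insert 335: h=2, slots 2,3,4,5,6 occupied -> index 7.
Insert 434: h=2, slots 2,3,4,5,6,7 occupied -> index 8.
Table: [., ., 984, 540, 338, 683, 980, 335, 434, ., .]

6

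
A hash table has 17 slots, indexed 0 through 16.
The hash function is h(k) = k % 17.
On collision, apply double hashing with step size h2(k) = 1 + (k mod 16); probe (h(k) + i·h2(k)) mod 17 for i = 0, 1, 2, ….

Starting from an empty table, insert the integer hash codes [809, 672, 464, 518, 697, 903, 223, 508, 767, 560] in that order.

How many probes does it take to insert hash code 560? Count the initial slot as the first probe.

5

809 hashes to 10; slot 10 is free -> place at 10.
672 hashes to 9; slot 9 is free -> place at 9.
464 hashes to 5; slot 5 is free -> place at 5.
518 hashes to 8; slot 8 is free -> place at 8.
697 hashes to 0; slot 0 is free -> place at 0.
903 hashes to 2; slot 2 is free -> place at 2.
223 hashes to 2, h2=16; 2 taken -> place at 1.
508 hashes to 15; slot 15 is free -> place at 15.
767 hashes to 2, h2=16; 2,1,0 taken -> place at 16.
560 hashes to 16, h2=1; 16,0,1,2 taken -> place at 3.
Table: [697, 223, 903, 560, —, 464, —, —, 518, 672, 809, —, —, —, —, 508, 767]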